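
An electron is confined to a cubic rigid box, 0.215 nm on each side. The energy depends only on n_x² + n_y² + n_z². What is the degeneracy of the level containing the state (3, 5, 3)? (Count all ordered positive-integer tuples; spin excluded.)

The level has n_x² + n_y² + n_z² = 43. The ordered positive-integer solutions are (3, 3, 5), (3, 5, 3), (5, 3, 3).
That gives 3 states.

degeneracy = 3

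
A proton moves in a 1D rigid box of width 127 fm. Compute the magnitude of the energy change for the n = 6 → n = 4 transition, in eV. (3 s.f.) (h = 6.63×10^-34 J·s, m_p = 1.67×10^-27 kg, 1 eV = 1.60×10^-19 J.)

|ΔE| = 2.55×10^5 eV

E_1 = h²/(8m_pL²) = 2.040×10^-15 J.
|ΔE| = |6² − 4²|·E_1 = 20·2.040×10^-15 J = 4.080×10^-14 J = 2.55×10^5 eV.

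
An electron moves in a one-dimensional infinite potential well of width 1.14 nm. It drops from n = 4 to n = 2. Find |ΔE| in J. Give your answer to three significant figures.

E_1 = h²/(8m_eL²) = 4.636×10^-20 J.
|ΔE| = |4² − 2²|·E_1 = 12·4.636×10^-20 J = 5.56×10^-19 J.

|ΔE| = 5.56×10^-19 J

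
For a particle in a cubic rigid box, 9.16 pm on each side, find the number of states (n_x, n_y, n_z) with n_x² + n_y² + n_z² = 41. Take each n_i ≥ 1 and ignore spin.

degeneracy = 9

The level has n_x² + n_y² + n_z² = 41. The ordered positive-integer solutions are (1, 2, 6), (1, 6, 2), (2, 1, 6), (2, 6, 1), (3, 4, 4), (4, 3, 4), (4, 4, 3), (6, 1, 2), (6, 2, 1).
That gives 9 states.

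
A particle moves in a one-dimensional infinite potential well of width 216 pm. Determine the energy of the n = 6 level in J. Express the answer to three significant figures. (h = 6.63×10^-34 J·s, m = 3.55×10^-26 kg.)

For an infinite well E_n = n²h²/(8mL²), so E_1 = h²/(8mL²) = (6.63×10^-34)²/(8·3.55×10^-26·(2.16×10^-10 m)²) = 3.317×10^-23 J.
Then E_6 = 6²·E_1 = 36·3.317×10^-23 J = 1.19×10^-21 J.

E_6 = 1.19×10^-21 J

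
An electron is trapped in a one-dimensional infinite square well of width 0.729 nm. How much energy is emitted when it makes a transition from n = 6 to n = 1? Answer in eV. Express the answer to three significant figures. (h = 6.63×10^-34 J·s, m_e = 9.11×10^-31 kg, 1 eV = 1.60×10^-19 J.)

E_1 = h²/(8m_eL²) = 1.135×10^-19 J.
|ΔE| = |6² − 1²|·E_1 = 35·1.135×10^-19 J = 3.972×10^-18 J = 24.8 eV.

|ΔE| = 24.8 eV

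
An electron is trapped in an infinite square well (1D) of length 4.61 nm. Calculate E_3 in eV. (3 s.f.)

E_3 = 0.159 eV

For an infinite well E_n = n²h²/(8m_eL²), so E_1 = h²/(8m_eL²) = (6.626×10^-34)²/(8·9.109×10^-31·(4.61×10^-9 m)²) = 2.835×10^-21 J.
Then E_3 = 3²·E_1 = 9·2.835×10^-21 J = 2.551×10^-20 J.
Converting, E_3 = 2.551×10^-20 J / (1.602×10^-19 J/eV) = 0.159 eV.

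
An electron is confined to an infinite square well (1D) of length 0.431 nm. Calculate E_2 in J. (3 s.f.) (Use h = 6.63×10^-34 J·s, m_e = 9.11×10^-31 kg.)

E_2 = 1.30×10^-18 J

For an infinite well E_n = n²h²/(8m_eL²), so E_1 = h²/(8m_eL²) = (6.63×10^-34)²/(8·9.11×10^-31·(4.31×10^-10 m)²) = 3.247×10^-19 J.
Then E_2 = 2²·E_1 = 4·3.247×10^-19 J = 1.30×10^-18 J.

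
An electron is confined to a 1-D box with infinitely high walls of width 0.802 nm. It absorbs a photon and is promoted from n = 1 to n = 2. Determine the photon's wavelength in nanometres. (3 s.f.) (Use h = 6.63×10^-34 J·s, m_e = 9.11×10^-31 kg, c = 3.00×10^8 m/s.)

E_1 = h²/(8m_eL²) = 9.377×10^-20 J, so ΔE = (2² − 1²)E_1 = 2.813×10^-19 J.
λ = hc/ΔE = (6.63×10^-34·3.00×10^8)/2.813×10^-19 = 7.07×10^-7 m = 707 nm.

λ = 707 nm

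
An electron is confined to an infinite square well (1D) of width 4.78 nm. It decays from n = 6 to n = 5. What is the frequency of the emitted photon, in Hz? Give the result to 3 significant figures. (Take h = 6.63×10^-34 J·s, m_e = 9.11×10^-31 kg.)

E_1 = h²/(8m_eL²) = 2.640×10^-21 J and ΔE = (6² − 5²)E_1 = 2.904×10^-20 J.
f = ΔE/h = 2.904×10^-20/6.63×10^-34 = 4.38×10^13 Hz.

f = 4.38×10^13 Hz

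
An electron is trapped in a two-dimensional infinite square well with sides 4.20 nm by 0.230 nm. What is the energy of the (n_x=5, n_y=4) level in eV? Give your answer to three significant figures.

For a 2D rectangular well E = (h²/8m_e)·Σ n_i²/L_i² = (6.626×10^-34)²/(8·9.109×10^-31) · [5²/(4.20 nm)² + 4²/(0.230 nm)²].
Evaluating gives E = 1.831×10^-17 J = 114 eV.

E = 114 eV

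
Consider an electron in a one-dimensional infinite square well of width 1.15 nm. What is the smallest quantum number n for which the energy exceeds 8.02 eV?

n = 6

E_1 = h²/(8m_eL²) = 4.556×10^-20 J = 0.2844 eV.
Need n² > 8.02/0.2844 = 28.20, i.e. n > 5.310.
The smallest integer satisfying this is n = 6.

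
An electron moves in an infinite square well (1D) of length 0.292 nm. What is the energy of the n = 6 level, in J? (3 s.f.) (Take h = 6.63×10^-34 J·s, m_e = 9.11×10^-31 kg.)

E_6 = 2.55×10^-17 J

For an infinite well E_n = n²h²/(8m_eL²), so E_1 = h²/(8m_eL²) = (6.63×10^-34)²/(8·9.11×10^-31·(2.92×10^-10 m)²) = 7.074×10^-19 J.
Then E_6 = 6²·E_1 = 36·7.074×10^-19 J = 2.55×10^-17 J.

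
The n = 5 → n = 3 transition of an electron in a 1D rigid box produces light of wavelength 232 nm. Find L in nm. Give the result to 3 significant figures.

L = 1.06 nm

The photon carries ΔE = hc/λ = 6.626×10^-34·2.998×10^8/2.32×10^-7 m = 8.562×10^-19 J.
Since ΔE = (5² − 3²)E_1, E_1 = 5.351×10^-20 J, and L = h/√(8m_eE_1) = 1.06×10^-9 m = 1.06 nm.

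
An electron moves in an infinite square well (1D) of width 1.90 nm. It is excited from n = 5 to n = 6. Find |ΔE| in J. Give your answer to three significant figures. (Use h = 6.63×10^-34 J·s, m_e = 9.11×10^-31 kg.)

|ΔE| = 1.84×10^-19 J

E_1 = h²/(8m_eL²) = 1.671×10^-20 J.
|ΔE| = |5² − 6²|·E_1 = 11·1.671×10^-20 J = 1.84×10^-19 J.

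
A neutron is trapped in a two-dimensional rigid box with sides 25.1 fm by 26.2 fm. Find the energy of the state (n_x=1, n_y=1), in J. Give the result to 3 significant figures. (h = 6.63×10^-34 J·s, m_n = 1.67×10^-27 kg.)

For a 2D rectangular well E = (h²/8m_n)·Σ n_i²/L_i² = (6.63×10^-34)²/(8·1.67×10^-27) · [1²/(25.1 fm)² + 1²/(26.2 fm)²].
Evaluating gives E = 1.00×10^-13 J.

E = 1.00×10^-13 J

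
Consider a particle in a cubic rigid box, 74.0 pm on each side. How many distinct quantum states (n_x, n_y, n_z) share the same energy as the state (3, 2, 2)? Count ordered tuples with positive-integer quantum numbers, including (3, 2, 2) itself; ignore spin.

degeneracy = 3

The level has n_x² + n_y² + n_z² = 17. The ordered positive-integer solutions are (2, 2, 3), (2, 3, 2), (3, 2, 2).
That gives 3 states.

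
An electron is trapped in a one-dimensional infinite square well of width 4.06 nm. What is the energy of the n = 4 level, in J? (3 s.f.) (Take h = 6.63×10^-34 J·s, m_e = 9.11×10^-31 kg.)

E_4 = 5.85×10^-20 J

For an infinite well E_n = n²h²/(8m_eL²), so E_1 = h²/(8m_eL²) = (6.63×10^-34)²/(8·9.11×10^-31·(4.06×10^-9 m)²) = 3.659×10^-21 J.
Then E_4 = 4²·E_1 = 16·3.659×10^-21 J = 5.85×10^-20 J.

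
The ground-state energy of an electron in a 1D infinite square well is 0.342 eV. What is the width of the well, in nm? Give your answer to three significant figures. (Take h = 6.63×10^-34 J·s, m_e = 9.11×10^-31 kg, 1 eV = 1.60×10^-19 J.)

From E_n = n²h²/(8m_eL²), L = n·h/√(8m_eE_n).
E_1 = 0.342 eV = 5.472×10^-20 J, so L = 1·6.63×10^-34/√(8·9.11×10^-31·5.472×10^-20) = 1.05×10^-9 m = 1.05 nm.

L = 1.05 nm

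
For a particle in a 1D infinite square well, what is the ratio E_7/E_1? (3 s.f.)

49.0

E_n ∝ n², so E_7/E_1 = 7²/1² = 49/1 = 49.0.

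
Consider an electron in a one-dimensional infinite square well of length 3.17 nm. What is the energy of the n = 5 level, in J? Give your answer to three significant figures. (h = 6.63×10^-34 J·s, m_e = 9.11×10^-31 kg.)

For an infinite well E_n = n²h²/(8m_eL²), so E_1 = h²/(8m_eL²) = (6.63×10^-34)²/(8·9.11×10^-31·(3.17×10^-9 m)²) = 6.002×10^-21 J.
Then E_5 = 5²·E_1 = 25·6.002×10^-21 J = 1.50×10^-19 J.

E_5 = 1.50×10^-19 J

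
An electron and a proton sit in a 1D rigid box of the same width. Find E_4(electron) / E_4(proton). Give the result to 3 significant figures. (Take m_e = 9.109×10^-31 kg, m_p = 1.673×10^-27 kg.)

1.84×10^3

E_n ∝ 1/m at fixed n and L, so the ratio is m_p/m_e = 1.673×10^-27/9.109×10^-31 = 1.84×10^3.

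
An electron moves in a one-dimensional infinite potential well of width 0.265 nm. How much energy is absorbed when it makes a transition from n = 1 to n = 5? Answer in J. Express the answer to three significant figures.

|ΔE| = 2.06×10^-17 J

E_1 = h²/(8m_eL²) = 8.579×10^-19 J.
|ΔE| = |1² − 5²|·E_1 = 24·8.579×10^-19 J = 2.06×10^-17 J.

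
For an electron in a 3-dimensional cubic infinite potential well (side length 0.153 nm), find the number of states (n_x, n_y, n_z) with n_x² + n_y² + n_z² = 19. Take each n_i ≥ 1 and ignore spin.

degeneracy = 3

The level has n_x² + n_y² + n_z² = 19. The ordered positive-integer solutions are (1, 3, 3), (3, 1, 3), (3, 3, 1).
That gives 3 states.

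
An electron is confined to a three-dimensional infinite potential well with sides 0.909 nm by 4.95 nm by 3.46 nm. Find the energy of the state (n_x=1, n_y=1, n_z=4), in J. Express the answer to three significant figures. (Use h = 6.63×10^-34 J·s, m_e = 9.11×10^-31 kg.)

For a 3D rectangular well E = (h²/8m_e)·Σ n_i²/L_i² = (6.63×10^-34)²/(8·9.11×10^-31) · [1²/(0.909 nm)² + 1²/(4.95 nm)² + 4²/(3.46 nm)²].
Evaluating gives E = 1.56×10^-19 J.

E = 1.56×10^-19 J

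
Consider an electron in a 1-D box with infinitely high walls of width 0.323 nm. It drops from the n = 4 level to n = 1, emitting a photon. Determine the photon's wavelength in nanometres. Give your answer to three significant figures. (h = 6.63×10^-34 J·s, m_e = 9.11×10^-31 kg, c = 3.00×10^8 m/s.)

λ = 22.9 nm

E_1 = h²/(8m_eL²) = 5.781×10^-19 J, so ΔE = (4² − 1²)E_1 = 8.672×10^-18 J.
λ = hc/ΔE = (6.63×10^-34·3.00×10^8)/8.672×10^-18 = 2.29×10^-8 m = 22.9 nm.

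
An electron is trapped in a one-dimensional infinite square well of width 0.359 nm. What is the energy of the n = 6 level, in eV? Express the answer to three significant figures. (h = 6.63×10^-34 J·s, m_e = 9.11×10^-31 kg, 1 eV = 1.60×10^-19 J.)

E_6 = 105 eV

For an infinite well E_n = n²h²/(8m_eL²), so E_1 = h²/(8m_eL²) = (6.63×10^-34)²/(8·9.11×10^-31·(3.59×10^-10 m)²) = 4.680×10^-19 J.
Then E_6 = 6²·E_1 = 36·4.680×10^-19 J = 1.685×10^-17 J.
Converting, E_6 = 1.685×10^-17 J / (1.60×10^-19 J/eV) = 105 eV.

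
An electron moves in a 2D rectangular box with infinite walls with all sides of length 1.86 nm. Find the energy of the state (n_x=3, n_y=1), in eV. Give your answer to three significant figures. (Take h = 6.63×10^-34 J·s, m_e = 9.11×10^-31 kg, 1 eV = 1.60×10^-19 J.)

E = 1.09 eV

For a 2D rectangular well E = (h²/8m_e)·Σ n_i²/L_i² = (6.63×10^-34)²/(8·9.11×10^-31) · [3²/(1.86 nm)² + 1²/(1.86 nm)²].
Evaluating gives E = 1.743×10^-19 J = 1.09 eV.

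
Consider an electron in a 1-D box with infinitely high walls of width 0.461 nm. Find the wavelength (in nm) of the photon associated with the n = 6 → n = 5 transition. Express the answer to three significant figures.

E_1 = h²/(8m_eL²) = 2.835×10^-19 J, so ΔE = (6² − 5²)E_1 = 3.119×10^-18 J.
λ = hc/ΔE = (6.626×10^-34·2.998×10^8)/3.119×10^-18 = 6.37×10^-8 m = 63.7 nm.

λ = 63.7 nm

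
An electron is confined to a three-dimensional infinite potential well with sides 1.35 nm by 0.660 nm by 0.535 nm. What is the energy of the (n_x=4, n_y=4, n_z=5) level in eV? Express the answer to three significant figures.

E = 50.0 eV

For a 3D rectangular well E = (h²/8m_e)·Σ n_i²/L_i² = (6.626×10^-34)²/(8·9.109×10^-31) · [4²/(1.35 nm)² + 4²/(0.660 nm)² + 5²/(0.535 nm)²].
Evaluating gives E = 8.004×10^-18 J = 50.0 eV.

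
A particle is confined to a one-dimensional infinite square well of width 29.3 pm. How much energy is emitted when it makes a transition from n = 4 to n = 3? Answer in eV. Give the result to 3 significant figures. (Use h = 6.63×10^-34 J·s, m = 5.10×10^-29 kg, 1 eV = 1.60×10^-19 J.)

|ΔE| = 54.9 eV

E_1 = h²/(8mL²) = 1.255×10^-18 J.
|ΔE| = |4² − 3²|·E_1 = 7·1.255×10^-18 J = 8.785×10^-18 J = 54.9 eV.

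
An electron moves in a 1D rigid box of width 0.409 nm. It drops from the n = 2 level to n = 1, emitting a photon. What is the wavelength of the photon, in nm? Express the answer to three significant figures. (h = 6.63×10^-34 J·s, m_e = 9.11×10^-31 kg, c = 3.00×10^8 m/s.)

λ = 184 nm

E_1 = h²/(8m_eL²) = 3.606×10^-19 J, so ΔE = (2² − 1²)E_1 = 1.082×10^-18 J.
λ = hc/ΔE = (6.63×10^-34·3.00×10^8)/1.082×10^-18 = 1.84×10^-7 m = 184 nm.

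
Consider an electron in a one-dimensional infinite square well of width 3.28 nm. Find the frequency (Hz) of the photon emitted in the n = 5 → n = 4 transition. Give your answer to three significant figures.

f = 7.61×10^13 Hz

E_1 = h²/(8m_eL²) = 5.600×10^-21 J and ΔE = (5² − 4²)E_1 = 5.040×10^-20 J.
f = ΔE/h = 5.040×10^-20/6.626×10^-34 = 7.61×10^13 Hz.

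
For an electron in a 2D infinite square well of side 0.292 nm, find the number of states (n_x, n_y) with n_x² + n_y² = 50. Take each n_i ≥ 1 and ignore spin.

The level has n_x² + n_y² = 50. The ordered positive-integer solutions are (1, 7), (5, 5), (7, 1).
That gives 3 states.

degeneracy = 3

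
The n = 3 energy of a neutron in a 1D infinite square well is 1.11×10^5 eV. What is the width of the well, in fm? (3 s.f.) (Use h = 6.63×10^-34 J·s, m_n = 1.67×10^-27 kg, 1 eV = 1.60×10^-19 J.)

L = 129 fm

From E_n = n²h²/(8m_nL²), L = n·h/√(8m_nE_n).
E_3 = 1.11×10^5 eV = 1.776×10^-14 J, so L = 3·6.63×10^-34/√(8·1.67×10^-27·1.776×10^-14) = 1.29×10^-13 m = 129 fm.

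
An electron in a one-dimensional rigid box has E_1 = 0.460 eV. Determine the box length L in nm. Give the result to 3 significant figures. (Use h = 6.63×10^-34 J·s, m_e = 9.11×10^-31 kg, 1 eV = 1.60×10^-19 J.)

From E_n = n²h²/(8m_eL²), L = n·h/√(8m_eE_n).
E_1 = 0.460 eV = 7.360×10^-20 J, so L = 1·6.63×10^-34/√(8·9.11×10^-31·7.360×10^-20) = 9.05×10^-10 m = 0.905 nm.

L = 0.905 nm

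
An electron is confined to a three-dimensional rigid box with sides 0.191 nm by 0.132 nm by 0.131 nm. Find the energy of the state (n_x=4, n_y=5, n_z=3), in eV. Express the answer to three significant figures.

E = 902 eV

For a 3D rectangular well E = (h²/8m_e)·Σ n_i²/L_i² = (6.626×10^-34)²/(8·9.109×10^-31) · [4²/(0.191 nm)² + 5²/(0.132 nm)² + 3²/(0.131 nm)²].
Evaluating gives E = 1.445×10^-16 J = 902 eV.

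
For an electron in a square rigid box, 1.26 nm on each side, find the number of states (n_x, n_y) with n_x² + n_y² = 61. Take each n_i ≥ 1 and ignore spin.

The level has n_x² + n_y² = 61. The ordered positive-integer solutions are (5, 6), (6, 5).
That gives 2 states.

degeneracy = 2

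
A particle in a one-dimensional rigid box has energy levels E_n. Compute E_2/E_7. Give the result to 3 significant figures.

0.0816

E_n ∝ n², so E_2/E_7 = 2²/7² = 4/49 = 0.0816.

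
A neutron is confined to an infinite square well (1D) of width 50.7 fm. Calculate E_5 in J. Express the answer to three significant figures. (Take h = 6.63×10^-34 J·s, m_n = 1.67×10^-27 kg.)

For an infinite well E_n = n²h²/(8m_nL²), so E_1 = h²/(8m_nL²) = (6.63×10^-34)²/(8·1.67×10^-27·(5.07×10^-14 m)²) = 1.280×10^-14 J.
Then E_5 = 5²·E_1 = 25·1.280×10^-14 J = 3.20×10^-13 J.

E_5 = 3.20×10^-13 J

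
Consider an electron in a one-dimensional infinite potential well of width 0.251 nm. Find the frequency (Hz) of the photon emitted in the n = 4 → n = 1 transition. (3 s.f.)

E_1 = h²/(8m_eL²) = 9.563×10^-19 J and ΔE = (4² − 1²)E_1 = 1.434×10^-17 J.
f = ΔE/h = 1.434×10^-17/6.626×10^-34 = 2.16×10^16 Hz.

f = 2.16×10^16 Hz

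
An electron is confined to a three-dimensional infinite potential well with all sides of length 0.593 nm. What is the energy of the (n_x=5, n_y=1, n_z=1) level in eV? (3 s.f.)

E = 28.9 eV

For a 3D rectangular well E = (h²/8m_e)·Σ n_i²/L_i² = (6.626×10^-34)²/(8·9.109×10^-31) · [5²/(0.593 nm)² + 1²/(0.593 nm)² + 1²/(0.593 nm)²].
Evaluating gives E = 4.626×10^-18 J = 28.9 eV.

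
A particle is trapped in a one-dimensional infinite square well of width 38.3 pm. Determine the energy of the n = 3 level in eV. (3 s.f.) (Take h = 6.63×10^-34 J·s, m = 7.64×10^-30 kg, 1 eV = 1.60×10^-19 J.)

For an infinite well E_n = n²h²/(8mL²), so E_1 = h²/(8mL²) = (6.63×10^-34)²/(8·7.64×10^-30·(3.83×10^-11 m)²) = 4.903×10^-18 J.
Then E_3 = 3²·E_1 = 9·4.903×10^-18 J = 4.413×10^-17 J.
Converting, E_3 = 4.413×10^-17 J / (1.60×10^-19 J/eV) = 276 eV.

E_3 = 276 eV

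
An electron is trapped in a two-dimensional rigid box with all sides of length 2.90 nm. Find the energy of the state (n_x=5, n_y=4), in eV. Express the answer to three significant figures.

E = 1.83 eV

For a 2D rectangular well E = (h²/8m_e)·Σ n_i²/L_i² = (6.626×10^-34)²/(8·9.109×10^-31) · [5²/(2.90 nm)² + 4²/(2.90 nm)²].
Evaluating gives E = 2.937×10^-19 J = 1.83 eV.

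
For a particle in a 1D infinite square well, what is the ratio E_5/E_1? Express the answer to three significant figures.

25.0

E_n ∝ n², so E_5/E_1 = 5²/1² = 25/1 = 25.0.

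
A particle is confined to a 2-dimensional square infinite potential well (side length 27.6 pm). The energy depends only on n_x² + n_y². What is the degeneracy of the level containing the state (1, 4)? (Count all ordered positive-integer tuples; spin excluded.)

degeneracy = 2

The level has n_x² + n_y² = 17. The ordered positive-integer solutions are (1, 4), (4, 1).
That gives 2 states.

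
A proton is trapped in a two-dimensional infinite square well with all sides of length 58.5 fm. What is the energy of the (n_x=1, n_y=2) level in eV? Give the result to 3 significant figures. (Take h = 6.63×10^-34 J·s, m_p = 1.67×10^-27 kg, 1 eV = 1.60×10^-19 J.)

For a 2D rectangular well E = (h²/8m_p)·Σ n_i²/L_i² = (6.63×10^-34)²/(8·1.67×10^-27) · [1²/(58.5 fm)² + 2²/(58.5 fm)²].
Evaluating gives E = 4.807×10^-14 J = 3.00×10^5 eV.

E = 3.00×10^5 eV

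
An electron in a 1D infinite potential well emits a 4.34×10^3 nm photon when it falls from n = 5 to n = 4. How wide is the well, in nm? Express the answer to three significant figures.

The photon carries ΔE = hc/λ = 6.626×10^-34·2.998×10^8/4.34×10^-6 m = 4.577×10^-20 J.
Since ΔE = (5² − 4²)E_1, E_1 = 5.086×10^-21 J, and L = h/√(8m_eE_1) = 3.44×10^-9 m = 3.44 nm.

L = 3.44 nm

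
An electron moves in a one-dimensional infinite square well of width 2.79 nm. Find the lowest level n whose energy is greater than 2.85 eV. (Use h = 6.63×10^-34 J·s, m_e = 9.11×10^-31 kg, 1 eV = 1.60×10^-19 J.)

E_1 = h²/(8m_eL²) = 7.748×10^-21 J = 0.04843 eV.
Need n² > 2.85/0.04843 = 58.85, i.e. n > 7.671.
The smallest integer satisfying this is n = 8.

n = 8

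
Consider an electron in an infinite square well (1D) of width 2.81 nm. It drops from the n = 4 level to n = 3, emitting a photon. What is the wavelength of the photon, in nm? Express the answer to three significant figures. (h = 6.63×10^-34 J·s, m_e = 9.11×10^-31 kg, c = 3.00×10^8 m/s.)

λ = 3.72×10^3 nm

E_1 = h²/(8m_eL²) = 7.638×10^-21 J, so ΔE = (4² − 3²)E_1 = 5.347×10^-20 J.
λ = hc/ΔE = (6.63×10^-34·3.00×10^8)/5.347×10^-20 = 3.72×10^-6 m = 3.72×10^3 nm.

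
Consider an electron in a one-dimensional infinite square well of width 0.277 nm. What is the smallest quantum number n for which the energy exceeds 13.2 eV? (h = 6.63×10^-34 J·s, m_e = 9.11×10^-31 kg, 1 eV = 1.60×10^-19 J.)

n = 2

E_1 = h²/(8m_eL²) = 7.861×10^-19 J = 4.913 eV.
Need n² > 13.2/4.913 = 2.687, i.e. n > 1.639.
The smallest integer satisfying this is n = 2.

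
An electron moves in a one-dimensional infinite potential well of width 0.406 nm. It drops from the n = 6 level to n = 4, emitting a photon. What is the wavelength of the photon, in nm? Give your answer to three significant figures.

λ = 27.2 nm

E_1 = h²/(8m_eL²) = 3.655×10^-19 J, so ΔE = (6² − 4²)E_1 = 7.310×10^-18 J.
λ = hc/ΔE = (6.626×10^-34·2.998×10^8)/7.310×10^-18 = 2.72×10^-8 m = 27.2 nm.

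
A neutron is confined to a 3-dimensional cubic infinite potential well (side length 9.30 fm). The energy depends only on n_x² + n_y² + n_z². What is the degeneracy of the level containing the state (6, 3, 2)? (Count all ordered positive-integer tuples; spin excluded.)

The level has n_x² + n_y² + n_z² = 49. The ordered positive-integer solutions are (2, 3, 6), (2, 6, 3), (3, 2, 6), (3, 6, 2), (6, 2, 3), (6, 3, 2).
That gives 6 states.

degeneracy = 6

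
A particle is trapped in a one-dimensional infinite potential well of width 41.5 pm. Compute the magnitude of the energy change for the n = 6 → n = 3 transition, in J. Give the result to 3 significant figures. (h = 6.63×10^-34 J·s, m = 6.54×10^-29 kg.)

E_1 = h²/(8mL²) = 4.878×10^-19 J.
|ΔE| = |6² − 3²|·E_1 = 27·4.878×10^-19 J = 1.32×10^-17 J.

|ΔE| = 1.32×10^-17 J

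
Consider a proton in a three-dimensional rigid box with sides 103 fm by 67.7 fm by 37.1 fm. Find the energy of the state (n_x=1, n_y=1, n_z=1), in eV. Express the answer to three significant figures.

E = 2.13×10^5 eV

For a 3D rectangular well E = (h²/8m_p)·Σ n_i²/L_i² = (6.626×10^-34)²/(8·1.673×10^-27) · [1²/(103 fm)² + 1²/(67.7 fm)² + 1²/(37.1 fm)²].
Evaluating gives E = 3.408×10^-14 J = 2.13×10^5 eV.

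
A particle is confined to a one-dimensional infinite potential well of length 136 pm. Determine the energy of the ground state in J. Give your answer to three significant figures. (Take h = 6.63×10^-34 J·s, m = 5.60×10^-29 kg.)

For an infinite well E_n = n²h²/(8mL²), so E_1 = h²/(8mL²) = (6.63×10^-34)²/(8·5.60×10^-29·(1.36×10^-10 m)²) = 5.305×10^-20 J.

E_1 = 5.30×10^-20 J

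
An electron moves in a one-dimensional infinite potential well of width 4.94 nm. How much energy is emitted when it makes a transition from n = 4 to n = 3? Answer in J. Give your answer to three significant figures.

E_1 = h²/(8m_eL²) = 2.469×10^-21 J.
|ΔE| = |4² − 3²|·E_1 = 7·2.469×10^-21 J = 1.73×10^-20 J.

|ΔE| = 1.73×10^-20 J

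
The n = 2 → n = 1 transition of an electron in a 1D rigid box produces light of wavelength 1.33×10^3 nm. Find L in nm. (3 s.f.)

L = 1.10 nm

The photon carries ΔE = hc/λ = 6.626×10^-34·2.998×10^8/1.33×10^-6 m = 1.494×10^-19 J.
Since ΔE = (2² − 1²)E_1, E_1 = 4.980×10^-20 J, and L = h/√(8m_eE_1) = 1.10×10^-9 m = 1.10 nm.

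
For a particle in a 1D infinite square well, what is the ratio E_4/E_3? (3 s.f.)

1.78

E_n ∝ n², so E_4/E_3 = 4²/3² = 16/9 = 1.78.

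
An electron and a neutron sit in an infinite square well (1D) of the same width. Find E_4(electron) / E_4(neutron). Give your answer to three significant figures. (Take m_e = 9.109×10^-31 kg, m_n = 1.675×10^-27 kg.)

1.84×10^3

E_n ∝ 1/m at fixed n and L, so the ratio is m_n/m_e = 1.675×10^-27/9.109×10^-31 = 1.84×10^3.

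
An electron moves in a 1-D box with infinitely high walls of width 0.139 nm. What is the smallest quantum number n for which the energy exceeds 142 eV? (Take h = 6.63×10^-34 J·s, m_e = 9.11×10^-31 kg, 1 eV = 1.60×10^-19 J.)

n = 3

E_1 = h²/(8m_eL²) = 3.122×10^-18 J = 19.51 eV.
Need n² > 142/19.51 = 7.278, i.e. n > 2.698.
The smallest integer satisfying this is n = 3.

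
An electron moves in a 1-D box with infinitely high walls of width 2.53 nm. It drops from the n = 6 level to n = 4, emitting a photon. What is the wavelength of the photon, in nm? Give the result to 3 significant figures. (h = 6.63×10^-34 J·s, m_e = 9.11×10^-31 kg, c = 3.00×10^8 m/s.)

E_1 = h²/(8m_eL²) = 9.423×10^-21 J, so ΔE = (6² − 4²)E_1 = 1.885×10^-19 J.
λ = hc/ΔE = (6.63×10^-34·3.00×10^8)/1.885×10^-19 = 1.06×10^-6 m = 1.06×10^3 nm.

λ = 1.06×10^3 nm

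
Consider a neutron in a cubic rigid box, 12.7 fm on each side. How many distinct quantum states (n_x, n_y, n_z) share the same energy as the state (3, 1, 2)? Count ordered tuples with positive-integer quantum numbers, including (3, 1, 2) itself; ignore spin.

degeneracy = 6

The level has n_x² + n_y² + n_z² = 14. The ordered positive-integer solutions are (1, 2, 3), (1, 3, 2), (2, 1, 3), (2, 3, 1), (3, 1, 2), (3, 2, 1).
That gives 6 states.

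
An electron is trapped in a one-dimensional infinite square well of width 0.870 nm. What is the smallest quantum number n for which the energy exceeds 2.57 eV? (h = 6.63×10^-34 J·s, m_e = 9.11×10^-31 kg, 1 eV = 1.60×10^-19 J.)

E_1 = h²/(8m_eL²) = 7.969×10^-20 J = 0.4981 eV.
Need n² > 2.57/0.4981 = 5.160, i.e. n > 2.272.
The smallest integer satisfying this is n = 3.

n = 3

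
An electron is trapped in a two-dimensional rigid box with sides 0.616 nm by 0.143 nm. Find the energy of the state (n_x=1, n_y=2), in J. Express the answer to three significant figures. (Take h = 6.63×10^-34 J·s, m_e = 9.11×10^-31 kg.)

For a 2D rectangular well E = (h²/8m_e)·Σ n_i²/L_i² = (6.63×10^-34)²/(8·9.11×10^-31) · [1²/(0.616 nm)² + 2²/(0.143 nm)²].
Evaluating gives E = 1.20×10^-17 J.

E = 1.20×10^-17 J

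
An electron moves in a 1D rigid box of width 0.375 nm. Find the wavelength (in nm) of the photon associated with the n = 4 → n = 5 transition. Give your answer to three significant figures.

E_1 = h²/(8m_eL²) = 4.284×10^-19 J, so ΔE = (5² − 4²)E_1 = 3.856×10^-18 J.
λ = hc/ΔE = (6.626×10^-34·2.998×10^8)/3.856×10^-18 = 5.15×10^-8 m = 51.5 nm.

λ = 51.5 nm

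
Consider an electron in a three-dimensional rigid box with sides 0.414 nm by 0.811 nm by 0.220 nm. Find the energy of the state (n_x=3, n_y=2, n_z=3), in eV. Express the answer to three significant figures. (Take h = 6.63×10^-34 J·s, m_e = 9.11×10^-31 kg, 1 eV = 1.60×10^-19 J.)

For a 3D rectangular well E = (h²/8m_e)·Σ n_i²/L_i² = (6.63×10^-34)²/(8·9.11×10^-31) · [3²/(0.414 nm)² + 2²/(0.811 nm)² + 3²/(0.220 nm)²].
Evaluating gives E = 1.475×10^-17 J = 92.2 eV.

E = 92.2 eV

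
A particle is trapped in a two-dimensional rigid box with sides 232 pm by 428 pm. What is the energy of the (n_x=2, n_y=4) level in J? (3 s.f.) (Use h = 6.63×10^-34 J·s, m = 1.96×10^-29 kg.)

For a 2D rectangular well E = (h²/8m)·Σ n_i²/L_i² = (6.63×10^-34)²/(8·1.96×10^-29) · [2²/(232 pm)² + 4²/(428 pm)²].
Evaluating gives E = 4.53×10^-19 J.

E = 4.53×10^-19 J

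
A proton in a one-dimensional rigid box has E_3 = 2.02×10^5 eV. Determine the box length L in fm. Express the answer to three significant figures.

From E_n = n²h²/(8m_pL²), L = n·h/√(8m_pE_n).
E_3 = 2.02×10^5 eV = 3.236×10^-14 J, so L = 3·6.626×10^-34/√(8·1.673×10^-27·3.236×10^-14) = 9.55×10^-14 m = 95.5 fm.

L = 95.5 fm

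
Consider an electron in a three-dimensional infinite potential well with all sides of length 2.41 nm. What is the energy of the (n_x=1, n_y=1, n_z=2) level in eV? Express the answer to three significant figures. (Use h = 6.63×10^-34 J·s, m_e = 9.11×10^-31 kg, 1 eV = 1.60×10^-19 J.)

E = 0.389 eV

For a 3D rectangular well E = (h²/8m_e)·Σ n_i²/L_i² = (6.63×10^-34)²/(8·9.11×10^-31) · [1²/(2.41 nm)² + 1²/(2.41 nm)² + 2²/(2.41 nm)²].
Evaluating gives E = 6.231×10^-20 J = 0.389 eV.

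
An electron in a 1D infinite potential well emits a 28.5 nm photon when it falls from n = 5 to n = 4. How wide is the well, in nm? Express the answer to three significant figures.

The photon carries ΔE = hc/λ = 6.626×10^-34·2.998×10^8/2.85×10^-8 m = 6.970×10^-18 J.
Since ΔE = (5² − 4²)E_1, E_1 = 7.744×10^-19 J, and L = h/√(8m_eE_1) = 2.79×10^-10 m = 0.279 nm.

L = 0.279 nm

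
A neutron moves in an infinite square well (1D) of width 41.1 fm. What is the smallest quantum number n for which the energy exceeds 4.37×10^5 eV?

E_1 = h²/(8m_nL²) = 1.940×10^-14 J = 1.211×10^5 eV.
Need n² > 4.37×10^5/1.211×10^5 = 3.609, i.e. n > 1.900.
The smallest integer satisfying this is n = 2.

n = 2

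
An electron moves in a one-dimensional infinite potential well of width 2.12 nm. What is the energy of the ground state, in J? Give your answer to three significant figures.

E_1 = 1.34×10^-20 J

For an infinite well E_n = n²h²/(8m_eL²), so E_1 = h²/(8m_eL²) = (6.626×10^-34)²/(8·9.109×10^-31·(2.12×10^-9 m)²) = 1.341×10^-20 J.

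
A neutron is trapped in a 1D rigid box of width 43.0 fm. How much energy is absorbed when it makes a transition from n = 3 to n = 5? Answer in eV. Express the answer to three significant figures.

E_1 = h²/(8m_nL²) = 1.772×10^-14 J.
|ΔE| = |3² − 5²|·E_1 = 16·1.772×10^-14 J = 2.835×10^-13 J = 1.77×10^6 eV.

|ΔE| = 1.77×10^6 eV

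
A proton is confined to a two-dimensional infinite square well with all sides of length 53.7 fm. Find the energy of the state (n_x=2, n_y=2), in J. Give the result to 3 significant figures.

E = 9.10×10^-14 J

For a 2D rectangular well E = (h²/8m_p)·Σ n_i²/L_i² = (6.626×10^-34)²/(8·1.673×10^-27) · [2²/(53.7 fm)² + 2²/(53.7 fm)²].
Evaluating gives E = 9.10×10^-14 J.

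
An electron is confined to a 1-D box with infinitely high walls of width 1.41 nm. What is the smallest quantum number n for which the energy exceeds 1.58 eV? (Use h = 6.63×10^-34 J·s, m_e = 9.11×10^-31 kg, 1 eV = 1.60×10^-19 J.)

E_1 = h²/(8m_eL²) = 3.034×10^-20 J = 0.1896 eV.
Need n² > 1.58/0.1896 = 8.333, i.e. n > 2.887.
The smallest integer satisfying this is n = 3.

n = 3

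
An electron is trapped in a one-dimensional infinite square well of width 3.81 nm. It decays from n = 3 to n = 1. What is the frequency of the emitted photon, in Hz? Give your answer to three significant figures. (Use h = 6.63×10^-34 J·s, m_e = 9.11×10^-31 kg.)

f = 5.01×10^13 Hz

E_1 = h²/(8m_eL²) = 4.155×10^-21 J and ΔE = (3² − 1²)E_1 = 3.324×10^-20 J.
f = ΔE/h = 3.324×10^-20/6.63×10^-34 = 5.01×10^13 Hz.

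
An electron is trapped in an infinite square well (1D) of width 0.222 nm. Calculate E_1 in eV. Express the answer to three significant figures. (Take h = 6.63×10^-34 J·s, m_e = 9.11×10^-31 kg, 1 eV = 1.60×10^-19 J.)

For an infinite well E_n = n²h²/(8m_eL²), so E_1 = h²/(8m_eL²) = (6.63×10^-34)²/(8·9.11×10^-31·(2.22×10^-10 m)²) = 1.224×10^-18 J.
Converting, E_1 = 1.224×10^-18 J / (1.60×10^-19 J/eV) = 7.65 eV.

E_1 = 7.65 eV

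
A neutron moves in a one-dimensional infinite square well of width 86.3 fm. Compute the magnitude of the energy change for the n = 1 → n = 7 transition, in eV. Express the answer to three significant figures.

E_1 = h²/(8m_nL²) = 4.399×10^-15 J.
|ΔE| = |1² − 7²|·E_1 = 48·4.399×10^-15 J = 2.112×10^-13 J = 1.32×10^6 eV.

|ΔE| = 1.32×10^6 eV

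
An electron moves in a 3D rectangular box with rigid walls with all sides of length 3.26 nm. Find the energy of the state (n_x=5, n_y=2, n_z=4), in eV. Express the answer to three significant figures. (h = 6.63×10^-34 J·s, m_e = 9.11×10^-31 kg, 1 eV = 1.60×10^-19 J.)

E = 1.60 eV

For a 3D rectangular well E = (h²/8m_e)·Σ n_i²/L_i² = (6.63×10^-34)²/(8·9.11×10^-31) · [5²/(3.26 nm)² + 2²/(3.26 nm)² + 4²/(3.26 nm)²].
Evaluating gives E = 2.554×10^-19 J = 1.60 eV.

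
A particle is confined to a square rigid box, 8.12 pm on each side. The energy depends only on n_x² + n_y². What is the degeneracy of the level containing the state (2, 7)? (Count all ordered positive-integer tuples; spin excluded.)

degeneracy = 2

The level has n_x² + n_y² = 53. The ordered positive-integer solutions are (2, 7), (7, 2).
That gives 2 states.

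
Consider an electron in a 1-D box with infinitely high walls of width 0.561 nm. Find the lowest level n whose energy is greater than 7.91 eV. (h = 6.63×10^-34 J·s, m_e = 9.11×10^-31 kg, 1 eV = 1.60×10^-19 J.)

n = 3

E_1 = h²/(8m_eL²) = 1.916×10^-19 J = 1.198 eV.
Need n² > 7.91/1.198 = 6.603, i.e. n > 2.570.
The smallest integer satisfying this is n = 3.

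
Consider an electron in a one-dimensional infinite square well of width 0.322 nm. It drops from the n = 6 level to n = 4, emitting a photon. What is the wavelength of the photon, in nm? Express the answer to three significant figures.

E_1 = h²/(8m_eL²) = 5.811×10^-19 J, so ΔE = (6² − 4²)E_1 = 1.162×10^-17 J.
λ = hc/ΔE = (6.626×10^-34·2.998×10^8)/1.162×10^-17 = 1.71×10^-8 m = 17.1 nm.

λ = 17.1 nm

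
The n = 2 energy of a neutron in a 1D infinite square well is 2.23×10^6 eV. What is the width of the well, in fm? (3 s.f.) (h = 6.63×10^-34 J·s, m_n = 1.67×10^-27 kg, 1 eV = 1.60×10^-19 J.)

From E_n = n²h²/(8m_nL²), L = n·h/√(8m_nE_n).
E_2 = 2.23×10^6 eV = 3.568×10^-13 J, so L = 2·6.63×10^-34/√(8·1.67×10^-27·3.568×10^-13) = 1.92×10^-14 m = 19.2 fm.

L = 19.2 fm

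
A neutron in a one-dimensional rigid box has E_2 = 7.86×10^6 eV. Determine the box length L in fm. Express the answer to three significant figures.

From E_n = n²h²/(8m_nL²), L = n·h/√(8m_nE_n).
E_2 = 7.86×10^6 eV = 1.259×10^-12 J, so L = 2·6.626×10^-34/√(8·1.675×10^-27·1.259×10^-12) = 1.02×10^-14 m = 10.2 fm.

L = 10.2 fm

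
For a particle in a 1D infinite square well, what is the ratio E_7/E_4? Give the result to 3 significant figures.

3.06

E_n ∝ n², so E_7/E_4 = 7²/4² = 49/16 = 3.06.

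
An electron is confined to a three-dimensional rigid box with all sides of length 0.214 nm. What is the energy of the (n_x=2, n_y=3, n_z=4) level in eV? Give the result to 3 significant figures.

For a 3D rectangular well E = (h²/8m_e)·Σ n_i²/L_i² = (6.626×10^-34)²/(8·9.109×10^-31) · [2²/(0.214 nm)² + 3²/(0.214 nm)² + 4²/(0.214 nm)²].
Evaluating gives E = 3.815×10^-17 J = 238 eV.

E = 238 eV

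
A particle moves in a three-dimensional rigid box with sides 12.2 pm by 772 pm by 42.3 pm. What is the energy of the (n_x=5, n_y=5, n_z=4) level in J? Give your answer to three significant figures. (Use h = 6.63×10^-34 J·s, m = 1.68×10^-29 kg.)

E = 5.79×10^-16 J

For a 3D rectangular well E = (h²/8m)·Σ n_i²/L_i² = (6.63×10^-34)²/(8·1.68×10^-29) · [5²/(12.2 pm)² + 5²/(772 pm)² + 4²/(42.3 pm)²].
Evaluating gives E = 5.79×10^-16 J.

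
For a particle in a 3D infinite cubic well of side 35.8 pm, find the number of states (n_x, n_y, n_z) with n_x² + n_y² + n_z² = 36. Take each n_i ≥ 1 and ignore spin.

degeneracy = 3

The level has n_x² + n_y² + n_z² = 36. The ordered positive-integer solutions are (2, 4, 4), (4, 2, 4), (4, 4, 2).
That gives 3 states.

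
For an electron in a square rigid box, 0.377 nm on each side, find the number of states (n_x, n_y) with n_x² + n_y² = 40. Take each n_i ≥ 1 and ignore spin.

degeneracy = 2

The level has n_x² + n_y² = 40. The ordered positive-integer solutions are (2, 6), (6, 2).
That gives 2 states.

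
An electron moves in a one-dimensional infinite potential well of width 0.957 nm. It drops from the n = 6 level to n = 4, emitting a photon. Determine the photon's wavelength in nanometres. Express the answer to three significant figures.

λ = 151 nm

E_1 = h²/(8m_eL²) = 6.578×10^-20 J, so ΔE = (6² − 4²)E_1 = 1.316×10^-18 J.
λ = hc/ΔE = (6.626×10^-34·2.998×10^8)/1.316×10^-18 = 1.51×10^-7 m = 151 nm.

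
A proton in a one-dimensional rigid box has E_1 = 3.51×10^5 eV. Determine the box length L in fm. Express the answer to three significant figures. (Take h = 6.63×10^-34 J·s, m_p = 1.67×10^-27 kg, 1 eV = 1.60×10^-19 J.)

From E_n = n²h²/(8m_pL²), L = n·h/√(8m_pE_n).
E_1 = 3.51×10^5 eV = 5.616×10^-14 J, so L = 1·6.63×10^-34/√(8·1.67×10^-27·5.616×10^-14) = 2.42×10^-14 m = 24.2 fm.

L = 24.2 fm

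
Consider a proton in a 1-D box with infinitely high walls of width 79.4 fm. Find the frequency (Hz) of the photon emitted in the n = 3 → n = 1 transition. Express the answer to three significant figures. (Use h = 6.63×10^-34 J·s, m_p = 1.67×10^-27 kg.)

E_1 = h²/(8m_pL²) = 5.219×10^-15 J and ΔE = (3² − 1²)E_1 = 4.175×10^-14 J.
f = ΔE/h = 4.175×10^-14/6.63×10^-34 = 6.30×10^19 Hz.

f = 6.30×10^19 Hz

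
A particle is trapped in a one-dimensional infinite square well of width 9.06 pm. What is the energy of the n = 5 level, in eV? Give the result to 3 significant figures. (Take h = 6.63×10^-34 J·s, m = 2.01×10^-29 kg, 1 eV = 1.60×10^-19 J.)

For an infinite well E_n = n²h²/(8mL²), so E_1 = h²/(8mL²) = (6.63×10^-34)²/(8·2.01×10^-29·(9.06×10^-12 m)²) = 3.330×10^-17 J.
Then E_5 = 5²·E_1 = 25·3.330×10^-17 J = 8.325×10^-16 J.
Converting, E_5 = 8.325×10^-16 J / (1.60×10^-19 J/eV) = 5.20×10^3 eV.

E_5 = 5.20×10^3 eV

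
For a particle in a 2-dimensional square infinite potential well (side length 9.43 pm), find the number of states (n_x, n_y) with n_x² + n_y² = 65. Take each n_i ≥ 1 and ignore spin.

degeneracy = 4

The level has n_x² + n_y² = 65. The ordered positive-integer solutions are (1, 8), (4, 7), (7, 4), (8, 1).
That gives 4 states.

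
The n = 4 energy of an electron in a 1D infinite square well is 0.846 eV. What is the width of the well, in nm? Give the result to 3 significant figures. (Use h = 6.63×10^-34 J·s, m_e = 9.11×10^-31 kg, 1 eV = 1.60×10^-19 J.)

From E_n = n²h²/(8m_eL²), L = n·h/√(8m_eE_n).
E_4 = 0.846 eV = 1.354×10^-19 J, so L = 4·6.63×10^-34/√(8·9.11×10^-31·1.354×10^-19) = 2.67×10^-9 m = 2.67 nm.

L = 2.67 nm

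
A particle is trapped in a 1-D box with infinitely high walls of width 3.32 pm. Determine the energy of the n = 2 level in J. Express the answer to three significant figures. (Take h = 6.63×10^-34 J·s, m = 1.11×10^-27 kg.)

E_2 = 1.80×10^-17 J

For an infinite well E_n = n²h²/(8mL²), so E_1 = h²/(8mL²) = (6.63×10^-34)²/(8·1.11×10^-27·(3.32×10^-12 m)²) = 4.491×10^-18 J.
Then E_2 = 2²·E_1 = 4·4.491×10^-18 J = 1.80×10^-17 J.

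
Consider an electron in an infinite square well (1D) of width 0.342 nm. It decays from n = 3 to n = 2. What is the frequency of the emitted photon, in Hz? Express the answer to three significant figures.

f = 3.89×10^15 Hz

E_1 = h²/(8m_eL²) = 5.151×10^-19 J and ΔE = (3² − 2²)E_1 = 2.575×10^-18 J.
f = ΔE/h = 2.575×10^-18/6.626×10^-34 = 3.89×10^15 Hz.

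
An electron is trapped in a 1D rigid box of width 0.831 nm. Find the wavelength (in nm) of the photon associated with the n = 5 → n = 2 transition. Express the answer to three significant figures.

λ = 108 nm

E_1 = h²/(8m_eL²) = 8.724×10^-20 J, so ΔE = (5² − 2²)E_1 = 1.832×10^-18 J.
λ = hc/ΔE = (6.626×10^-34·2.998×10^8)/1.832×10^-18 = 1.08×10^-7 m = 108 nm.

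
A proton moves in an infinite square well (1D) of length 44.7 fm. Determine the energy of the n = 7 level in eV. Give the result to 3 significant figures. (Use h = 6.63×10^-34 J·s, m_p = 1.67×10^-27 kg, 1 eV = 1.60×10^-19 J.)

E_7 = 5.04×10^6 eV

For an infinite well E_n = n²h²/(8m_pL²), so E_1 = h²/(8m_pL²) = (6.63×10^-34)²/(8·1.67×10^-27·(4.47×10^-14 m)²) = 1.647×10^-14 J.
Then E_7 = 7²·E_1 = 49·1.647×10^-14 J = 8.070×10^-13 J.
Converting, E_7 = 8.070×10^-13 J / (1.60×10^-19 J/eV) = 5.04×10^6 eV.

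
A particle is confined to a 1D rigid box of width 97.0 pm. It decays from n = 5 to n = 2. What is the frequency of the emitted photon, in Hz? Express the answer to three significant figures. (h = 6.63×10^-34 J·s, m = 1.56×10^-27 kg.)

f = 1.19×10^14 Hz

E_1 = h²/(8mL²) = 3.743×10^-21 J and ΔE = (5² − 2²)E_1 = 7.860×10^-20 J.
f = ΔE/h = 7.860×10^-20/6.63×10^-34 = 1.19×10^14 Hz.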